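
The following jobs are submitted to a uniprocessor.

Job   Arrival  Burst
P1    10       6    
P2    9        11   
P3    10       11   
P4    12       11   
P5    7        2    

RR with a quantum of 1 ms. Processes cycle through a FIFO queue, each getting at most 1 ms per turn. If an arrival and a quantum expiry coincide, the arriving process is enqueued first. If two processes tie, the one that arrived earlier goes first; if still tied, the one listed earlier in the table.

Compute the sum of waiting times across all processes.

90

Schedule: | idle 0-7 | P5 7-9 | P2 9-10 | P1 10-11 | P3 11-12 | P2 12-13 | P1 13-14 | P4 14-15 | P3 15-16 | P2 16-17 | P1 17-18 | P4 18-19 | P3 19-20 | P2 20-21 | P1 21-22 | P4 22-23 | P3 23-24 | P2 24-25 | P1 25-26 | P4 26-27 | P3 27-28 | P2 28-29 | P1 29-30 | P4 30-31 | P3 31-32 | P2 32-33 | P4 33-34 | P3 34-35 | P2 35-36 | P4 36-37 | P3 37-38 | P2 38-39 | P4 39-40 | P3 40-41 | P2 41-42 | P4 42-43 | P3 43-44 | P2 44-45 | P4 45-46 | P3 46-47 | P4 47-48 |
Completion: P1=30  P2=45  P3=47  P4=48  P5=9
Waiting = turnaround − burst: P1=14, P2=25, P3=26, P4=25, P5=0
Total waiting = 14 + 25 + 26 + 25 + 0 = 90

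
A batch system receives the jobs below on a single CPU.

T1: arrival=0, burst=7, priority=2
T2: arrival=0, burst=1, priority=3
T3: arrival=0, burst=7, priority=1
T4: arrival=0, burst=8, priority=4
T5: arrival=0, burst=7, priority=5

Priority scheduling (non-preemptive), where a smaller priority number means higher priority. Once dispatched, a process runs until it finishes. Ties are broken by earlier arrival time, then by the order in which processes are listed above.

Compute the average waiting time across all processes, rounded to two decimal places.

11.80

Gantt: | T3 0-7 | T1 7-14 | T2 14-15 | T4 15-23 | T5 23-30 |
Completion: T1=14  T2=15  T3=7  T4=23  T5=30
Turnaround (C−A): T1=14  T2=15  T3=7  T4=23  T5=30
Waiting times: T1=7, T2=14, T3=0, T4=15, T5=23
Average waiting = (7+14+0+15+23) / 5 = 59/5 = 11.80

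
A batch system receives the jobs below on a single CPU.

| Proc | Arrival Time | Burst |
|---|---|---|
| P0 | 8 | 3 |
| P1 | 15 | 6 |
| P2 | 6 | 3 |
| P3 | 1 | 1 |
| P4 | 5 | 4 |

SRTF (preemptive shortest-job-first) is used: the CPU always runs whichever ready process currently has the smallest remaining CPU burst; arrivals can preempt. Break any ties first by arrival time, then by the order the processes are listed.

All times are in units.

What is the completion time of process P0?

15

Schedule: | idle 0-1 | P3 1-2 | idle 2-5 | P4 5-9 | P2 9-12 | P0 12-15 | P1 15-21 |
Completion: P0=15  P1=21  P2=12  P3=2  P4=9
Turnaround (C−A): P0=7  P1=6  P2=6  P3=1  P4=4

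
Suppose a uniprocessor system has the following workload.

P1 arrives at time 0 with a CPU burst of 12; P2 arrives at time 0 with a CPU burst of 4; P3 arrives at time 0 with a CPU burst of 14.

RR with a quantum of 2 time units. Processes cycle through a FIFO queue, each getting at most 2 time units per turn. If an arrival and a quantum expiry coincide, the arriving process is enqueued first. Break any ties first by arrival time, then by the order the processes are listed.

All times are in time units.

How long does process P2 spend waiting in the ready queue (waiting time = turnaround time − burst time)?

6

Timeline: | P1 0-2 | P2 2-4 | P3 4-6 | P1 6-8 | P2 8-10 | P3 10-12 | P1 12-14 | P3 14-16 | P1 16-18 | P3 18-20 | P1 20-22 | P3 22-24 | P1 24-26 | P3 26-30 |
Completion: P1=26  P2=10  P3=30
Waiting(P2) = turnaround − burst = 10 − 4 = 6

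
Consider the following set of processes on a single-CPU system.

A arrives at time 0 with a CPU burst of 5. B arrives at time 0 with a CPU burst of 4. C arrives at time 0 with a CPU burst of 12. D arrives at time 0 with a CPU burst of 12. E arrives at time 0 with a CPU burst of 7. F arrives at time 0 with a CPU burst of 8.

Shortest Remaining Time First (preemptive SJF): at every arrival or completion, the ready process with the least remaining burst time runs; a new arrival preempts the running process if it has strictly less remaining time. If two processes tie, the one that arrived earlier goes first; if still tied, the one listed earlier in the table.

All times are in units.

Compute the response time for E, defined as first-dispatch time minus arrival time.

Schedule: | B 0-4 | A 4-9 | E 9-16 | F 16-24 | C 24-36 | D 36-48 |
Completion: A=9  B=4  C=36  D=48  E=16  F=24
Turnaround (C−A): A=9  B=4  C=36  D=48  E=16  F=24
Response(E) = first start − arrival = 9 − 0 = 9

9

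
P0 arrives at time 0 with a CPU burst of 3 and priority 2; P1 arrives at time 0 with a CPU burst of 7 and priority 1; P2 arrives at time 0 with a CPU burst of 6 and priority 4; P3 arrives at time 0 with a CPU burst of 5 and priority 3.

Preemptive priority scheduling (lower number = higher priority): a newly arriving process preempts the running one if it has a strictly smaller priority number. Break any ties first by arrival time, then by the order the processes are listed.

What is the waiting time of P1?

Gantt: | P1 0-7 | P0 7-10 | P3 10-15 | P2 15-21 |
Completion: P0=10  P1=7  P2=21  P3=15
Turnaround (C−A): P0=10  P1=7  P2=21  P3=15
Waiting(P1) = turnaround − burst = 7 − 7 = 0

0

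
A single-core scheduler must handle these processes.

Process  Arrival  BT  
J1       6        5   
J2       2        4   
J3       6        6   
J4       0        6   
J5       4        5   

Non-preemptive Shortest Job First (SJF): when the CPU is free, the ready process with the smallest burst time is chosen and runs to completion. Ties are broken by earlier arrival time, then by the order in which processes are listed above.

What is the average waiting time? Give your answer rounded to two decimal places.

6.60

Schedule: | J4 0-6 | J2 6-10 | J5 10-15 | J1 15-20 | J3 20-26 |
Completion: J1=20  J2=10  J3=26  J4=6  J5=15
Turnaround (C−A): J1=14  J2=8  J3=20  J4=6  J5=11
Waiting times: J1=9, J2=4, J3=14, J4=0, J5=6
Average waiting = (9+4+14+0+6) / 5 = 33/5 = 6.60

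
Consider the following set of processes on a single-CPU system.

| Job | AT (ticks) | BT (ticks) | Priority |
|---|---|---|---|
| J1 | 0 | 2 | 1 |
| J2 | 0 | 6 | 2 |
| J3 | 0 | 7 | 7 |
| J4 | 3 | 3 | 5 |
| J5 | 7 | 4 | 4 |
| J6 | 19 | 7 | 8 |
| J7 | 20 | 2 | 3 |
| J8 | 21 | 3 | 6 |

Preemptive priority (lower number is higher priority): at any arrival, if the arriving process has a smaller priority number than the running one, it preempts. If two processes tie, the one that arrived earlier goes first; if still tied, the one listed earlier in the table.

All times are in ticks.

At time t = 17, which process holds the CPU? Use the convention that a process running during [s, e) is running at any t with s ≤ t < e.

J3

Timeline: | J1 0-2 | J2 2-8 | J5 8-12 | J4 12-15 | J3 15-20 | J7 20-22 | J8 22-25 | J3 25-27 | J6 27-34 |
Completion: J1=2  J2=8  J3=27  J4=15  J5=12  J6=34  J7=22  J8=25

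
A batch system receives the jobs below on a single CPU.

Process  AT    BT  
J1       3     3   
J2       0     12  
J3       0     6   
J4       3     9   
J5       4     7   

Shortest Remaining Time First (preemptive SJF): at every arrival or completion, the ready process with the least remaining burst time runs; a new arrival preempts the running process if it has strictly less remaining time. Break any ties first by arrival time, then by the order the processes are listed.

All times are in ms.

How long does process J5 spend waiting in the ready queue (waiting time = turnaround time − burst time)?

Timeline: | J3 0-6 | J1 6-9 | J5 9-16 | J4 16-25 | J2 25-37 |
Completion: J1=9  J2=37  J3=6  J4=25  J5=16
Waiting(J5) = turnaround − burst = 12 − 7 = 5

5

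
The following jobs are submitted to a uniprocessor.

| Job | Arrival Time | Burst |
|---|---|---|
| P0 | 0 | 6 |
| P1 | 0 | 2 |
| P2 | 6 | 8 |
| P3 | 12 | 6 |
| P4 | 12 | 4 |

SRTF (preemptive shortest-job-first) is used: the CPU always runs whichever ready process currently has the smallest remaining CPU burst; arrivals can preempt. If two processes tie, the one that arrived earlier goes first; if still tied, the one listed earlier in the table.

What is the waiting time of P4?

Timeline: | P1 0-2 | P0 2-8 | P2 8-16 | P4 16-20 | P3 20-26 |
Completion: P0=8  P1=2  P2=16  P3=26  P4=20
Waiting(P4) = turnaround − burst = 8 − 4 = 4

4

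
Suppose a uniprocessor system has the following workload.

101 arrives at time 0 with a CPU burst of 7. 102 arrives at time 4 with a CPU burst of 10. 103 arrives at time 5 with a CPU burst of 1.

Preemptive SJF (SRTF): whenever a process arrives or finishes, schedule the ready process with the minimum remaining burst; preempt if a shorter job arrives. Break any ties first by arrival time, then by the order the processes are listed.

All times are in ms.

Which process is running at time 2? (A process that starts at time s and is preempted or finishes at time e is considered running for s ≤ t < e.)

101

Gantt: | 101 0-5 | 103 5-6 | 101 6-8 | 102 8-18 |
Completion: 101=8  102=18  103=6
Turnaround (C−A): 101=8  102=14  103=1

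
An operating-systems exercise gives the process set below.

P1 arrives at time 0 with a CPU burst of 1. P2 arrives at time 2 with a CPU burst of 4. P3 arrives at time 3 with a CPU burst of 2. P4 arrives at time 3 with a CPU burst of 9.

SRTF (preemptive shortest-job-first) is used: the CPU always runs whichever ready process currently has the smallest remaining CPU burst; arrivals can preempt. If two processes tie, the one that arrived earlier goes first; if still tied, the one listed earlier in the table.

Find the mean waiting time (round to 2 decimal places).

Gantt: | P1 0-1 | idle 1-2 | P2 2-3 | P3 3-5 | P2 5-8 | P4 8-17 |
Completion: P1=1  P2=8  P3=5  P4=17
Waiting times: P1=0, P2=2, P3=0, P4=5
Average waiting = (0+2+0+5) / 4 = 7/4 = 1.75

1.75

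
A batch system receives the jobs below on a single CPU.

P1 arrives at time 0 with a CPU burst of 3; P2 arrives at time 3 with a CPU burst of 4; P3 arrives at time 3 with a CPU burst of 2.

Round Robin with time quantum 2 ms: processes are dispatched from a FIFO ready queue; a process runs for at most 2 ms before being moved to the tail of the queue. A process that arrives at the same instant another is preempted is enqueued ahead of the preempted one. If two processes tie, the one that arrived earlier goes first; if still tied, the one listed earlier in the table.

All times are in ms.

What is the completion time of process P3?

7

Gantt: | P1 0-3 | P2 3-5 | P3 5-7 | P2 7-9 |
Completion: P1=3  P2=9  P3=7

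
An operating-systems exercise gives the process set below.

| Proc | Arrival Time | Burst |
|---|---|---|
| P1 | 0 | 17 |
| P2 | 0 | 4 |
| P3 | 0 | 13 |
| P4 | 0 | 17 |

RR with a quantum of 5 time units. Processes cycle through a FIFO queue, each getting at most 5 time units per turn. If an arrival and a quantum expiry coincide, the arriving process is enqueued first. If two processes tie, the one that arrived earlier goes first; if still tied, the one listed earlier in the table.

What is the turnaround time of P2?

Timeline: | P1 0-5 | P2 5-9 | P3 9-14 | P4 14-19 | P1 19-24 | P3 24-29 | P4 29-34 | P1 34-39 | P3 39-42 | P4 42-47 | P1 47-49 | P4 49-51 |
Completion: P1=49  P2=9  P3=42  P4=51
Turnaround(P2) = completion − arrival = 9 − 0 = 9

9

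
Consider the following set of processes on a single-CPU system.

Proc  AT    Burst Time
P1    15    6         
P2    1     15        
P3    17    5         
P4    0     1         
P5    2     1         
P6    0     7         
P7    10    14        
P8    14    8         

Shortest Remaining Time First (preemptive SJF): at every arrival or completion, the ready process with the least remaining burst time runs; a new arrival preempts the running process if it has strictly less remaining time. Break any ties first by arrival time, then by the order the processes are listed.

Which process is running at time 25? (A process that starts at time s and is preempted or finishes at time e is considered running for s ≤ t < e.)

Timeline: | P4 0-1 | P6 1-2 | P5 2-3 | P6 3-9 | P2 9-14 | P8 14-15 | P1 15-21 | P3 21-26 | P8 26-33 | P2 33-43 | P7 43-57 |
Completion: P1=21  P2=43  P3=26  P4=1  P5=3  P6=9  P7=57  P8=33
Turnaround (C−A): P1=6  P2=42  P3=9  P4=1  P5=1  P6=9  P7=47  P8=19

P3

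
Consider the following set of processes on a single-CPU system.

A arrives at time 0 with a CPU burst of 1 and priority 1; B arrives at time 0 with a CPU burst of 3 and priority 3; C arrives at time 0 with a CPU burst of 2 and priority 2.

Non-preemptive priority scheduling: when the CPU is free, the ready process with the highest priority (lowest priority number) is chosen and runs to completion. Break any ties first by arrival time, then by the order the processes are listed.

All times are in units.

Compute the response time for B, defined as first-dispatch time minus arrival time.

Schedule: | A 0-1 | C 1-3 | B 3-6 |
Completion: A=1  B=6  C=3
Response(B) = first start − arrival = 3 − 0 = 3

3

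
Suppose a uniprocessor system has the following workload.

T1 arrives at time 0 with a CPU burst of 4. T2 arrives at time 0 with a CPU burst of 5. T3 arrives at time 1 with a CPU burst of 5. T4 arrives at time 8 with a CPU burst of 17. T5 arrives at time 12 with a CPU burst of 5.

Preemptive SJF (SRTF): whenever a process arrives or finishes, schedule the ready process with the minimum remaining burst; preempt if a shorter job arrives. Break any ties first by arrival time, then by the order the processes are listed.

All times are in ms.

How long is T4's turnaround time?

Gantt: | T1 0-4 | T2 4-9 | T3 9-14 | T5 14-19 | T4 19-36 |
Completion: T1=4  T2=9  T3=14  T4=36  T5=19
Turnaround(T4) = completion − arrival = 36 − 8 = 28

28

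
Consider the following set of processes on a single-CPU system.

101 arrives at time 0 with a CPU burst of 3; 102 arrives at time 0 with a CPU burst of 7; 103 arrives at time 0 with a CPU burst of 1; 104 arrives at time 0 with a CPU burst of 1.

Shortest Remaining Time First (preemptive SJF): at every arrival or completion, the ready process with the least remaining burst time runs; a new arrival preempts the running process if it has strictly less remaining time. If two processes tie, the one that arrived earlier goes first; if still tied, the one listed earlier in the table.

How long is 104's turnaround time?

2

Schedule: | 103 0-1 | 104 1-2 | 101 2-5 | 102 5-12 |
Completion: 101=5  102=12  103=1  104=2
Turnaround(104) = completion − arrival = 2 − 0 = 2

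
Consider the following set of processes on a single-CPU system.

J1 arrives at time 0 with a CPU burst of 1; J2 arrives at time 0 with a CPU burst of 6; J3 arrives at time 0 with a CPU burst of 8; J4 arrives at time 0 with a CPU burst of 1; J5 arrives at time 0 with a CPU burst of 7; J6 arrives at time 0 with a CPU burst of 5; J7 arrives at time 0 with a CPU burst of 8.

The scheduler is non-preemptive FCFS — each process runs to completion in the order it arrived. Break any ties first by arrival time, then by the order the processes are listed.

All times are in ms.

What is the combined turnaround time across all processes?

Schedule: | J1 0-1 | J2 1-7 | J3 7-15 | J4 15-16 | J5 16-23 | J6 23-28 | J7 28-36 |
Completion: J1=1  J2=7  J3=15  J4=16  J5=23  J6=28  J7=36
Turnaround = completion − arrival: J1=1, J2=7, J3=15, J4=16, J5=23, J6=28, J7=36
Total turnaround = 1 + 7 + 15 + 16 + 23 + 28 + 36 = 126

126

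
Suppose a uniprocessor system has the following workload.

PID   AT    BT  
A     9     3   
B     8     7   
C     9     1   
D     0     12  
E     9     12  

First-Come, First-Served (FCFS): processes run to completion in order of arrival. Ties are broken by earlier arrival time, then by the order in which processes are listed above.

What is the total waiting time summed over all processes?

Timeline: | D 0-12 | B 12-19 | A 19-22 | C 22-23 | E 23-35 |
Completion: A=22  B=19  C=23  D=12  E=35
Turnaround (C−A): A=13  B=11  C=14  D=12  E=26
Waiting = turnaround − burst: A=10, B=4, C=13, D=0, E=14
Total waiting = 10 + 4 + 13 + 0 + 14 = 41

41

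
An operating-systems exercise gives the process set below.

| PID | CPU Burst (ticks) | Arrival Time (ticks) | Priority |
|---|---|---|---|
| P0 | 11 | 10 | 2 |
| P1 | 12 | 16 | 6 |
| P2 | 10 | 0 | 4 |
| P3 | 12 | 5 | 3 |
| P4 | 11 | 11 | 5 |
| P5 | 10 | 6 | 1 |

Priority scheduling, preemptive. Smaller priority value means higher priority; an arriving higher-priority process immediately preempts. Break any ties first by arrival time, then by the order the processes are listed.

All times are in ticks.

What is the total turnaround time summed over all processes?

Gantt: | P2 0-5 | P3 5-6 | P5 6-16 | P0 16-27 | P3 27-38 | P2 38-43 | P4 43-54 | P1 54-66 |
Completion: P0=27  P1=66  P2=43  P3=38  P4=54  P5=16
Turnaround (C−A): P0=17  P1=50  P2=43  P3=33  P4=43  P5=10
Turnaround = completion − arrival: P0=17, P1=50, P2=43, P3=33, P4=43, P5=10
Total turnaround = 17 + 50 + 43 + 33 + 43 + 10 = 196

196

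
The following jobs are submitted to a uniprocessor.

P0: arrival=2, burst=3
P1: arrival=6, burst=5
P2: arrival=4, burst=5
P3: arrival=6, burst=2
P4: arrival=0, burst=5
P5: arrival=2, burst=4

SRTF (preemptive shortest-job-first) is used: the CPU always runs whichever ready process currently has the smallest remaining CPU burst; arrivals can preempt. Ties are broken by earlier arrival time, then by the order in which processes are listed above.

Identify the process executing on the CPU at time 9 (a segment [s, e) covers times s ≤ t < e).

P3

Schedule: | P4 0-5 | P0 5-8 | P3 8-10 | P5 10-14 | P2 14-19 | P1 19-24 |
Completion: P0=8  P1=24  P2=19  P3=10  P4=5  P5=14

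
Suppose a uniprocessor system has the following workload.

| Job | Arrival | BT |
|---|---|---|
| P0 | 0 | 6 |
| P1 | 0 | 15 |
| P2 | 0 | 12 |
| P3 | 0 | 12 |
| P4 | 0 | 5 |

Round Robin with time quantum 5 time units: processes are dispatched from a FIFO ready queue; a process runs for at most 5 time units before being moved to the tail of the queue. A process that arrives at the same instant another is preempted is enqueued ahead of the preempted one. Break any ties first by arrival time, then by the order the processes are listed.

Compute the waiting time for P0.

Schedule: | P0 0-5 | P1 5-10 | P2 10-15 | P3 15-20 | P4 20-25 | P0 25-26 | P1 26-31 | P2 31-36 | P3 36-41 | P1 41-46 | P2 46-48 | P3 48-50 |
Completion: P0=26  P1=46  P2=48  P3=50  P4=25
Turnaround (C−A): P0=26  P1=46  P2=48  P3=50  P4=25
Waiting(P0) = turnaround − burst = 26 − 6 = 20

20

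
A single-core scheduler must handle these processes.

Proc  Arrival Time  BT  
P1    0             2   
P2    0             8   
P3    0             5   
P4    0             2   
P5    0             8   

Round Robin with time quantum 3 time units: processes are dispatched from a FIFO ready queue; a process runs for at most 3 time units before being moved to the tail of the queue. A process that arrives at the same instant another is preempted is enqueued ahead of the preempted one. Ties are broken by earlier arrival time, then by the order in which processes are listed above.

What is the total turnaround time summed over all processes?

Gantt: | P1 0-2 | P2 2-5 | P3 5-8 | P4 8-10 | P5 10-13 | P2 13-16 | P3 16-18 | P5 18-21 | P2 21-23 | P5 23-25 |
Completion: P1=2  P2=23  P3=18  P4=10  P5=25
Turnaround (C−A): P1=2  P2=23  P3=18  P4=10  P5=25
Turnaround = completion − arrival: P1=2, P2=23, P3=18, P4=10, P5=25
Total turnaround = 2 + 23 + 18 + 10 + 25 = 78

78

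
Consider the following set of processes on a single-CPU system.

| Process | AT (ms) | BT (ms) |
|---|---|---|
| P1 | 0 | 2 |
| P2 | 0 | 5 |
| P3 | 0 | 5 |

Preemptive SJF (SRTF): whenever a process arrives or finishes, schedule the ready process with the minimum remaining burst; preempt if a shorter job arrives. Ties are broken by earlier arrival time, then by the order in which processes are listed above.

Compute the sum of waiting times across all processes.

Timeline: | P1 0-2 | P2 2-7 | P3 7-12 |
Completion: P1=2  P2=7  P3=12
Turnaround (C−A): P1=2  P2=7  P3=12
Waiting = turnaround − burst: P1=0, P2=2, P3=7
Total waiting = 0 + 2 + 7 = 9

9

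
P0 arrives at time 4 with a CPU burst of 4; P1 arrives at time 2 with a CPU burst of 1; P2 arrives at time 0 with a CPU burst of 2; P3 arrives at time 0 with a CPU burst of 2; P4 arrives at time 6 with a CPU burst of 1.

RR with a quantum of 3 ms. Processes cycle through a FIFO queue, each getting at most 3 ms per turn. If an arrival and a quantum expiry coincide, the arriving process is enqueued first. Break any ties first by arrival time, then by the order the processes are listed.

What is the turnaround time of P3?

4

Gantt: | P2 0-2 | P3 2-4 | P1 4-5 | P0 5-8 | P4 8-9 | P0 9-10 |
Completion: P0=10  P1=5  P2=2  P3=4  P4=9
Turnaround(P3) = completion − arrival = 4 − 0 = 4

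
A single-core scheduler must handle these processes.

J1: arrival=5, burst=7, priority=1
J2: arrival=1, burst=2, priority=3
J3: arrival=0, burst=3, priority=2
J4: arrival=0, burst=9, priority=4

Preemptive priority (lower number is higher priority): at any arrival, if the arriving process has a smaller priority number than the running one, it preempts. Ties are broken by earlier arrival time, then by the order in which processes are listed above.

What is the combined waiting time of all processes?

Gantt: | J3 0-3 | J2 3-5 | J1 5-12 | J4 12-21 |
Completion: J1=12  J2=5  J3=3  J4=21
Turnaround (C−A): J1=7  J2=4  J3=3  J4=21
Waiting = turnaround − burst: J1=0, J2=2, J3=0, J4=12
Total waiting = 0 + 2 + 0 + 12 = 14

14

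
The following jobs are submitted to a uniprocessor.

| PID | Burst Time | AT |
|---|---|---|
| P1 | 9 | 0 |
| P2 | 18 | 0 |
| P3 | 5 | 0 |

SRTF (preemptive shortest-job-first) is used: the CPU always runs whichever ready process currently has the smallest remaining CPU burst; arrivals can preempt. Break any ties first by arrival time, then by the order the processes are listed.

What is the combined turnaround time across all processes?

Gantt: | P3 0-5 | P1 5-14 | P2 14-32 |
Completion: P1=14  P2=32  P3=5
Turnaround (C−A): P1=14  P2=32  P3=5
Turnaround = completion − arrival: P1=14, P2=32, P3=5
Total turnaround = 14 + 32 + 5 = 51

51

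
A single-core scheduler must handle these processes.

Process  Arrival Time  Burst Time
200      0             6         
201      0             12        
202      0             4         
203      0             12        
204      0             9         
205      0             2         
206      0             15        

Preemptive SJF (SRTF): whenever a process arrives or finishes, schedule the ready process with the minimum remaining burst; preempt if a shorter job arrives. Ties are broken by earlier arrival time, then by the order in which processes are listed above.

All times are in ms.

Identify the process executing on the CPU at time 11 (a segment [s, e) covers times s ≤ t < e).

200

Schedule: | 205 0-2 | 202 2-6 | 200 6-12 | 204 12-21 | 201 21-33 | 203 33-45 | 206 45-60 |
Completion: 200=12  201=33  202=6  203=45  204=21  205=2  206=60
Turnaround (C−A): 200=12  201=33  202=6  203=45  204=21  205=2  206=60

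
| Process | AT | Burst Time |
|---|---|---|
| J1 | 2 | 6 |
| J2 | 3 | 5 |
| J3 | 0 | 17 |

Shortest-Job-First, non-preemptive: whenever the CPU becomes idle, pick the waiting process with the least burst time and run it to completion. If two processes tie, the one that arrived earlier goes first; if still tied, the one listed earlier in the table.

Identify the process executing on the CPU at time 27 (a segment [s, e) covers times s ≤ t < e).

J1

Timeline: | J3 0-17 | J2 17-22 | J1 22-28 |
Completion: J1=28  J2=22  J3=17
Turnaround (C−A): J1=26  J2=19  J3=17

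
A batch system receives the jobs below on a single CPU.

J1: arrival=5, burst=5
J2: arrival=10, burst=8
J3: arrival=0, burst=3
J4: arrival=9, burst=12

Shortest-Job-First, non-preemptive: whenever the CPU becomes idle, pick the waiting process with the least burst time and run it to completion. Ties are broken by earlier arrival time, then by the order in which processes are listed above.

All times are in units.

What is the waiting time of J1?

Timeline: | J3 0-3 | idle 3-5 | J1 5-10 | J2 10-18 | J4 18-30 |
Completion: J1=10  J2=18  J3=3  J4=30
Turnaround (C−A): J1=5  J2=8  J3=3  J4=21
Waiting(J1) = turnaround − burst = 5 − 5 = 0

0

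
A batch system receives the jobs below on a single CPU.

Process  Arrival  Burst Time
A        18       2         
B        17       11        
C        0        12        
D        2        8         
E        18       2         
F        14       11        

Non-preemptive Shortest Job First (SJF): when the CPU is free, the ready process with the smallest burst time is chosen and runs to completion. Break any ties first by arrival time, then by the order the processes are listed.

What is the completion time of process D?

20

Timeline: | C 0-12 | D 12-20 | A 20-22 | E 22-24 | F 24-35 | B 35-46 |
Completion: A=22  B=46  C=12  D=20  E=24  F=35
Turnaround (C−A): A=4  B=29  C=12  D=18  E=6  F=21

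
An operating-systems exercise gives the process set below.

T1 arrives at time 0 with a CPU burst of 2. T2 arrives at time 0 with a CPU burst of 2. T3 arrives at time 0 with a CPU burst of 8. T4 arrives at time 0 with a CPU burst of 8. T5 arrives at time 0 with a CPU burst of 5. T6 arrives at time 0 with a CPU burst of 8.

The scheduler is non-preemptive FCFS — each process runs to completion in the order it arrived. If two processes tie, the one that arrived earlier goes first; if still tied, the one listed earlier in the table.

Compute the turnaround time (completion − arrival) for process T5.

Gantt: | T1 0-2 | T2 2-4 | T3 4-12 | T4 12-20 | T5 20-25 | T6 25-33 |
Completion: T1=2  T2=4  T3=12  T4=20  T5=25  T6=33
Turnaround (C−A): T1=2  T2=4  T3=12  T4=20  T5=25  T6=33
Turnaround(T5) = completion − arrival = 25 − 0 = 25

25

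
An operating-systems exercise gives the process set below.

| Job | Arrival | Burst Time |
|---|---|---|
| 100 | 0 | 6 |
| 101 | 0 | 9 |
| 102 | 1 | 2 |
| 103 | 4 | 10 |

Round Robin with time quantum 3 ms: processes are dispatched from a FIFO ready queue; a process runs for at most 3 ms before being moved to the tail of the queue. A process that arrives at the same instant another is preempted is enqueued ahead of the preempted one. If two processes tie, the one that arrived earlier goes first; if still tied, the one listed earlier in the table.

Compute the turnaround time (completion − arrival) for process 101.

Gantt: | 100 0-3 | 101 3-6 | 102 6-8 | 100 8-11 | 103 11-14 | 101 14-17 | 103 17-20 | 101 20-23 | 103 23-27 |
Completion: 100=11  101=23  102=8  103=27
Turnaround (C−A): 100=11  101=23  102=7  103=23
Turnaround(101) = completion − arrival = 23 − 0 = 23

23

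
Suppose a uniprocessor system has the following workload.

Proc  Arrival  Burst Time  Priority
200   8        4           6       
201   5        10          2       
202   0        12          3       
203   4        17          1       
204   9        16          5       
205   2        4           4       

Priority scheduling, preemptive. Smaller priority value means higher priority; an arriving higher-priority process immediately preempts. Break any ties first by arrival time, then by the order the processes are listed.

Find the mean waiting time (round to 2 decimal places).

27.50

Gantt: | 202 0-4 | 203 4-21 | 201 21-31 | 202 31-39 | 205 39-43 | 204 43-59 | 200 59-63 |
Completion: 200=63  201=31  202=39  203=21  204=59  205=43
Waiting times: 200=51, 201=16, 202=27, 203=0, 204=34, 205=37
Average waiting = (51+16+27+0+34+37) / 6 = 165/6 = 27.50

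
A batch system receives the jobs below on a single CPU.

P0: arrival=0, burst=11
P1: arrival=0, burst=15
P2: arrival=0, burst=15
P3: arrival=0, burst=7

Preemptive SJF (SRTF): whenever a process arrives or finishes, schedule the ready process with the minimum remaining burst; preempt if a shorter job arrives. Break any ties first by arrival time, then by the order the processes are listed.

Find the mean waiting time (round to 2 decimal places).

Gantt: | P3 0-7 | P0 7-18 | P1 18-33 | P2 33-48 |
Completion: P0=18  P1=33  P2=48  P3=7
Turnaround (C−A): P0=18  P1=33  P2=48  P3=7
Waiting times: P0=7, P1=18, P2=33, P3=0
Average waiting = (7+18+33+0) / 4 = 58/4 = 14.50

14.50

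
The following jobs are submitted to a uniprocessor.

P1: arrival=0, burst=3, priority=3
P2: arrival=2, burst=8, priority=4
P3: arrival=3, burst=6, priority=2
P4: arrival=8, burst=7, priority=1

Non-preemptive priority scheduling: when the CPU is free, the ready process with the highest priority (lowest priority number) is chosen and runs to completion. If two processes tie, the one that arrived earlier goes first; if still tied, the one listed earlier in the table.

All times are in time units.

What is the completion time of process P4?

Schedule: | P1 0-3 | P3 3-9 | P4 9-16 | P2 16-24 |
Completion: P1=3  P2=24  P3=9  P4=16

16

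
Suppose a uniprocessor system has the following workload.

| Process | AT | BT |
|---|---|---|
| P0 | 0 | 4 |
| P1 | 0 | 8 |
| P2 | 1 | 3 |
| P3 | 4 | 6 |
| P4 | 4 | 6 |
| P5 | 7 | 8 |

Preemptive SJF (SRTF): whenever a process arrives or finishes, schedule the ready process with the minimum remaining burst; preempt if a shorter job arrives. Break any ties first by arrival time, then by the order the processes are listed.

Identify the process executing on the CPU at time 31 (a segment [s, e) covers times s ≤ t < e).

Schedule: | P0 0-4 | P2 4-7 | P3 7-13 | P4 13-19 | P1 19-27 | P5 27-35 |
Completion: P0=4  P1=27  P2=7  P3=13  P4=19  P5=35
Turnaround (C−A): P0=4  P1=27  P2=6  P3=9  P4=15  P5=28

P5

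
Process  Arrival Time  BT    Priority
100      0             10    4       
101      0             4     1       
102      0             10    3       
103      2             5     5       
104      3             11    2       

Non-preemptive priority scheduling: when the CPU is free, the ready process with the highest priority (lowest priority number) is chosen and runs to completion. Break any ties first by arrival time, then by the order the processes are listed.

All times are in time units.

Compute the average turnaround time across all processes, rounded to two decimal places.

Gantt: | 101 0-4 | 104 4-15 | 102 15-25 | 100 25-35 | 103 35-40 |
Completion: 100=35  101=4  102=25  103=40  104=15
Turnaround times: 100=35, 101=4, 102=25, 103=38, 104=12
Average turnaround = (35+4+25+38+12) / 5 = 114/5 = 22.80

22.80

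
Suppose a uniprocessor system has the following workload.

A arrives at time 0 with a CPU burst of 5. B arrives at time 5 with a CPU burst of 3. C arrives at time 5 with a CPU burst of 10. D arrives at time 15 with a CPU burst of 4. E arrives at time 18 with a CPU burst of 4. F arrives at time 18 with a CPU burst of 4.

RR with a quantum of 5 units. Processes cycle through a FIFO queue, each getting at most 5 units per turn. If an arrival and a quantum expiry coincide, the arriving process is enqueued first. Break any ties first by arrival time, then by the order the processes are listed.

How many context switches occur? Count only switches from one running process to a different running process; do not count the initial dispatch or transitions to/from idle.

Schedule: | A 0-5 | B 5-8 | C 8-18 | D 18-22 | E 22-26 | F 26-30 |
Completion: A=5  B=8  C=18  D=22  E=26  F=30

5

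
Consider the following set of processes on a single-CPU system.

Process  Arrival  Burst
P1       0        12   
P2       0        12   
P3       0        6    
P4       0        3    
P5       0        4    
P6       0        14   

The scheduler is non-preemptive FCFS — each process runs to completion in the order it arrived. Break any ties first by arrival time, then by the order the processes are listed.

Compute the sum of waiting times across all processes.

Schedule: | P1 0-12 | P2 12-24 | P3 24-30 | P4 30-33 | P5 33-37 | P6 37-51 |
Completion: P1=12  P2=24  P3=30  P4=33  P5=37  P6=51
Turnaround (C−A): P1=12  P2=24  P3=30  P4=33  P5=37  P6=51
Waiting = turnaround − burst: P1=0, P2=12, P3=24, P4=30, P5=33, P6=37
Total waiting = 0 + 12 + 24 + 30 + 33 + 37 = 136

136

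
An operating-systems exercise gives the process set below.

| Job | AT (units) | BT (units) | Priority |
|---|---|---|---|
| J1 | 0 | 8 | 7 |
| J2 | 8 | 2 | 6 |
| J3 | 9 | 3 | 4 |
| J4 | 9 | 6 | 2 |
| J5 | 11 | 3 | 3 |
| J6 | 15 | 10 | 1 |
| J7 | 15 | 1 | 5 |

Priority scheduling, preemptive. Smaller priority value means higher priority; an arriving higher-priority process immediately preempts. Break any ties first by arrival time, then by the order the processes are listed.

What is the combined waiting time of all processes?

Timeline: | J1 0-8 | J2 8-9 | J4 9-15 | J6 15-25 | J5 25-28 | J3 28-31 | J7 31-32 | J2 32-33 |
Completion: J1=8  J2=33  J3=31  J4=15  J5=28  J6=25  J7=32
Turnaround (C−A): J1=8  J2=25  J3=22  J4=6  J5=17  J6=10  J7=17
Waiting = turnaround − burst: J1=0, J2=23, J3=19, J4=0, J5=14, J6=0, J7=16
Total waiting = 0 + 23 + 19 + 0 + 14 + 0 + 16 = 72

72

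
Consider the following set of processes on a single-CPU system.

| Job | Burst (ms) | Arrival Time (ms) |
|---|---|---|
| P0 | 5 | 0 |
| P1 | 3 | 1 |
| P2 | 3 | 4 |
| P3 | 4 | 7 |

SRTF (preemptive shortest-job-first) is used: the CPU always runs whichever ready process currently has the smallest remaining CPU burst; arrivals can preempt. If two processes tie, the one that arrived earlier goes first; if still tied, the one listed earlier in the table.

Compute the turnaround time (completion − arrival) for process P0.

Schedule: | P0 0-1 | P1 1-4 | P2 4-7 | P0 7-11 | P3 11-15 |
Completion: P0=11  P1=4  P2=7  P3=15
Turnaround (C−A): P0=11  P1=3  P2=3  P3=8
Turnaround(P0) = completion − arrival = 11 − 0 = 11

11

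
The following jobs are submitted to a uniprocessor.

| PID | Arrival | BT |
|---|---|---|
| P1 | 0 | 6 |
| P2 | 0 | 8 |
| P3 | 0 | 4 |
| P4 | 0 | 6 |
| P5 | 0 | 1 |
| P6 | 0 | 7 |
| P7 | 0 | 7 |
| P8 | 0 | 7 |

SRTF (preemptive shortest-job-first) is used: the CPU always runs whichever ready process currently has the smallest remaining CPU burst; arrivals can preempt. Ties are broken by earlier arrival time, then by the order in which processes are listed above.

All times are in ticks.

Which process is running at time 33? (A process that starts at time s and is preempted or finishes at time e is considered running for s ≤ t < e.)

Gantt: | P5 0-1 | P3 1-5 | P1 5-11 | P4 11-17 | P6 17-24 | P7 24-31 | P8 31-38 | P2 38-46 |
Completion: P1=11  P2=46  P3=5  P4=17  P5=1  P6=24  P7=31  P8=38
Turnaround (C−A): P1=11  P2=46  P3=5  P4=17  P5=1  P6=24  P7=31  P8=38

P8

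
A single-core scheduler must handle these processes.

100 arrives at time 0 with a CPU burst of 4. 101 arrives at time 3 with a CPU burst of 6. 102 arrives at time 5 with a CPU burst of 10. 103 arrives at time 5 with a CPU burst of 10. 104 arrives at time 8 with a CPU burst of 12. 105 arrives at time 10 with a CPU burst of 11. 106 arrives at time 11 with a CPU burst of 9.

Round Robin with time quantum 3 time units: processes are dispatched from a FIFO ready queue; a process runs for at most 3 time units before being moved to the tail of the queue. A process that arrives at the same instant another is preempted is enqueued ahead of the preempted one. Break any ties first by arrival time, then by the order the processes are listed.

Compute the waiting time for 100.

3

Schedule: | 100 0-3 | 101 3-6 | 100 6-7 | 102 7-10 | 103 10-13 | 101 13-16 | 104 16-19 | 105 19-22 | 102 22-25 | 106 25-28 | 103 28-31 | 104 31-34 | 105 34-37 | 102 37-40 | 106 40-43 | 103 43-46 | 104 46-49 | 105 49-52 | 102 52-53 | 106 53-56 | 103 56-57 | 104 57-60 | 105 60-62 |
Completion: 100=7  101=16  102=53  103=57  104=60  105=62  106=56
Turnaround (C−A): 100=7  101=13  102=48  103=52  104=52  105=52  106=45
Waiting(100) = turnaround − burst = 7 − 4 = 3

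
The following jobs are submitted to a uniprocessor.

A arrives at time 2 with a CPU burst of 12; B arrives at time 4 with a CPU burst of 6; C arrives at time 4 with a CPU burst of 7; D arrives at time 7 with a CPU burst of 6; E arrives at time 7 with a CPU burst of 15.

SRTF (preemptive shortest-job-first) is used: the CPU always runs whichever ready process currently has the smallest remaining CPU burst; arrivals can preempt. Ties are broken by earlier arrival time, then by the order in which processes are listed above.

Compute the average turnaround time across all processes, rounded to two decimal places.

Gantt: | idle 0-2 | A 2-4 | B 4-10 | D 10-16 | C 16-23 | A 23-33 | E 33-48 |
Completion: A=33  B=10  C=23  D=16  E=48
Turnaround (C−A): A=31  B=6  C=19  D=9  E=41
Turnaround times: A=31, B=6, C=19, D=9, E=41
Average turnaround = (31+6+19+9+41) / 5 = 106/5 = 21.20

21.20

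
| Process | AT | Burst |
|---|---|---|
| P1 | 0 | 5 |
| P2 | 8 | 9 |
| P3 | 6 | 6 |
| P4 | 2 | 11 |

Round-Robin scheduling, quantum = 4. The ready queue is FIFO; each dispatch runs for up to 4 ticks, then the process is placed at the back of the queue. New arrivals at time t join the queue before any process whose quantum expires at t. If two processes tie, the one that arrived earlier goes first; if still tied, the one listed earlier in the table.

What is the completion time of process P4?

Timeline: | P1 0-4 | P4 4-8 | P1 8-9 | P3 9-13 | P2 13-17 | P4 17-21 | P3 21-23 | P2 23-27 | P4 27-30 | P2 30-31 |
Completion: P1=9  P2=31  P3=23  P4=30

30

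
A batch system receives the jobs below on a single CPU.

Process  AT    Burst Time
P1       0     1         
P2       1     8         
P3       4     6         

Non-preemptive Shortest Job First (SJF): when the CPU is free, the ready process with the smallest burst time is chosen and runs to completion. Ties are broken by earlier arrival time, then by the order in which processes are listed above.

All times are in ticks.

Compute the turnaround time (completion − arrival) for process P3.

11

Schedule: | P1 0-1 | P2 1-9 | P3 9-15 |
Completion: P1=1  P2=9  P3=15
Turnaround (C−A): P1=1  P2=8  P3=11
Turnaround(P3) = completion − arrival = 15 − 4 = 11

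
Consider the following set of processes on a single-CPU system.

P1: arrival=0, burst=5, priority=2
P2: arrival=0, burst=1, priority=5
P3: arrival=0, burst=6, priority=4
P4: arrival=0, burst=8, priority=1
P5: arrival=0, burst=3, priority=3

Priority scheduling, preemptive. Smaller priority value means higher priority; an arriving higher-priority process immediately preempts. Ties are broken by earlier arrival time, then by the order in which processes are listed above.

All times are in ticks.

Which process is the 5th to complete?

Schedule: | P4 0-8 | P1 8-13 | P5 13-16 | P3 16-22 | P2 22-23 |
Completion: P1=13  P2=23  P3=22  P4=8  P5=16
Finish order: P4 → P1 → P5 → P3 → P2

P2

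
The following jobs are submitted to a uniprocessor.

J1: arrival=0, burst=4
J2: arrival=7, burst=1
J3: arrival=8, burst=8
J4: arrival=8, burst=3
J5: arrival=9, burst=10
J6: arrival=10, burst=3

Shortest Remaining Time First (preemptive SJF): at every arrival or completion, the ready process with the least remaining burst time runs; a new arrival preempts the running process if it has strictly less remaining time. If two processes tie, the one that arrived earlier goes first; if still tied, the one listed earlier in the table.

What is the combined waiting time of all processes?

Schedule: | J1 0-4 | idle 4-7 | J2 7-8 | J4 8-11 | J6 11-14 | J3 14-22 | J5 22-32 |
Completion: J1=4  J2=8  J3=22  J4=11  J5=32  J6=14
Turnaround (C−A): J1=4  J2=1  J3=14  J4=3  J5=23  J6=4
Waiting = turnaround − burst: J1=0, J2=0, J3=6, J4=0, J5=13, J6=1
Total waiting = 0 + 0 + 6 + 0 + 13 + 1 = 20

20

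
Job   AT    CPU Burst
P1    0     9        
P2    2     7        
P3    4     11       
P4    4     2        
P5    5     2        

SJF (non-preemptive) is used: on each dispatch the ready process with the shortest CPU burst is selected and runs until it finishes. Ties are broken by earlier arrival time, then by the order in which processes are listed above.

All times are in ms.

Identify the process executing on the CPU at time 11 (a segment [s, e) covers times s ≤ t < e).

Schedule: | P1 0-9 | P4 9-11 | P5 11-13 | P2 13-20 | P3 20-31 |
Completion: P1=9  P2=20  P3=31  P4=11  P5=13

P5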